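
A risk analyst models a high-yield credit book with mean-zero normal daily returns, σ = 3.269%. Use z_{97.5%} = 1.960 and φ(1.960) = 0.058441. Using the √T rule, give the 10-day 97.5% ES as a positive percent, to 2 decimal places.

24.17%

σ_{10d} = 3.269% × √10 = 10.337%.
ES multiplier = φ(z)/(1−α) = 0.058441/0.025 = 2.338.
ES = 10.337% × 2.338 = 24.168%.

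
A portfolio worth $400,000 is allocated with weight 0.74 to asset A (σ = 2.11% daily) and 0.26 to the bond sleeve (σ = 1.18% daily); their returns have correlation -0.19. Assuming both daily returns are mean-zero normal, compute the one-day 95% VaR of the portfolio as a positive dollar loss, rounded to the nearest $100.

σ_p² = 0.74²·2.11² + 0.26²·1.18² + 2·-0.19·0.74·0.26·2.11·1.18 = 2.3501 (%²).
σ_p = √2.3501 = 1.533%.
At 95%, z = 1.645.
VaR = 1.645 × 1.533% = 2.522%; on $400,000 that is $10,088.

$10,100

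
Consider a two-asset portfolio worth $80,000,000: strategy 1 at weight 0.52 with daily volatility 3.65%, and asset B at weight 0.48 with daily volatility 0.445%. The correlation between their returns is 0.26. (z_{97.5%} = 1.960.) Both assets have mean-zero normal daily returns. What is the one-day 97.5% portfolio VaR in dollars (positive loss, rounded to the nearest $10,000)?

σ_p² = 0.52²·3.65² + 0.48²·0.445² + 2·0.26·0.52·0.48·3.65·0.445 = 3.8588 (%²).
σ_p = √3.8588 = 1.964%.
VaR = 1.960 × 1.964% = 3.849%; on $80,000,000 that is $3,079,200.

$3,080,000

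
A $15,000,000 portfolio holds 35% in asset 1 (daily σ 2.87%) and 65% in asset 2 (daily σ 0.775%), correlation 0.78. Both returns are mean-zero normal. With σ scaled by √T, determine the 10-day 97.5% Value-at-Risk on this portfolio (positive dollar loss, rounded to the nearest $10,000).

σ_p = √(0.35²·2.87² + 0.65²·0.775² + 2·0.78·0.35·0.65·2.87·0.775) = 1.433%.
σ_{10d} = 1.433% × √10 = 4.532%.
z(97.5%) = 1.960.
VaR = 1.960 × 4.532% = 8.883%; on $15,000,000 that is $1,332,450.

$1,330,000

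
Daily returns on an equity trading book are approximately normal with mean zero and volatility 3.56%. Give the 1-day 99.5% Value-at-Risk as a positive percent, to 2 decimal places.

9.17%

At 99.5% one-sided, z = 2.576.
VaR = z·σ = 2.576 × 3.56% = 9.171%.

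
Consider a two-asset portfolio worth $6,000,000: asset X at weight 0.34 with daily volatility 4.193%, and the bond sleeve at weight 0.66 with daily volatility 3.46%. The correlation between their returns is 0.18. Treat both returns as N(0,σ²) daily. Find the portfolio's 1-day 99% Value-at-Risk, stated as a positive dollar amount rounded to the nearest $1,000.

σ_p² = 0.34²·4.193² + 0.66²·3.46² + 2·0.18·0.34·0.66·4.193·3.46 = 8.4192 (%²).
σ_p = √8.4192 = 2.902%.
At 99%, z = 2.326.
VaR = 2.326 × 2.902% = 6.750%; on $6,000,000 that is $405,000.

$405,000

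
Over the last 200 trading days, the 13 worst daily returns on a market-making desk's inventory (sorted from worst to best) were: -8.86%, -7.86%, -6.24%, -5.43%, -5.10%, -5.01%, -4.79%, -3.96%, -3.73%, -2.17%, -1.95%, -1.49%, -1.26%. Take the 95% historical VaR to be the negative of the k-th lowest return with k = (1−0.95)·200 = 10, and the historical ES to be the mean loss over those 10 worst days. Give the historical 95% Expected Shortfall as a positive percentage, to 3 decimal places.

The 10 worst returns sum to -53.15%.
ES = −(-53.15%) / 10 = 5.315%.

5.315%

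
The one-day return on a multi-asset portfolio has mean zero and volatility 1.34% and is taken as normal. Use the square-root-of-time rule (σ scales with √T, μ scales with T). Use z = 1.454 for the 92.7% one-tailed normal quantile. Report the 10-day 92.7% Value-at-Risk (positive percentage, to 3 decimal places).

6.161%

σ_{10d} = 1.34% × √10 = 4.237%.
VaR = 1.454 × 4.237% = 6.161%.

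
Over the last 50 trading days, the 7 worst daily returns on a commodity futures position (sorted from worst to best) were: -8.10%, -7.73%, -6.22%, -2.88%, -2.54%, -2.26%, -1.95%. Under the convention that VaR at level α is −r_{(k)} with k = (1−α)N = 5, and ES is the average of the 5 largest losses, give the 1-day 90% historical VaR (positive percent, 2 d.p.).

k = 5; the 5th lowest return is -2.54%, so VaR = 2.54%.

2.54%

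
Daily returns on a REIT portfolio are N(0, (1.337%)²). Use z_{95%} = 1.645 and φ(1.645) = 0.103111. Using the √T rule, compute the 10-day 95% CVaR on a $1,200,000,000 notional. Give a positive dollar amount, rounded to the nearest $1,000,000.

$105,000,000

σ_{10d} = 1.337% × √10 = 4.228%.
ES multiplier = φ(z)/(1−α) = 0.103111/0.05 = 2.062.
ES = 4.228% × 2.062 = 8.718%; on $1,200,000,000: $104,616,000.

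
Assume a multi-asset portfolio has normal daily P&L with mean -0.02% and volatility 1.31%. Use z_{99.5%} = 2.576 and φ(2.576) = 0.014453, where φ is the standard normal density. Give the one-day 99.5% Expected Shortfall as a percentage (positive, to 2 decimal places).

Tail multiplier: φ(z)/(1−α) = 0.014453 / 0.005 = 2.891.
ES = −(-0.02%) + 1.31% × 2.891 = 3.807%.

3.81%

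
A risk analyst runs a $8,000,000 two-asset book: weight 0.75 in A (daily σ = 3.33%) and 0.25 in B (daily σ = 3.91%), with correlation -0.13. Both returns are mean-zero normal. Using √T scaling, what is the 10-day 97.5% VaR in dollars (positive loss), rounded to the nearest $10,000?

σ_p = √(0.75²·3.33² + 0.25²·3.91² + 2·-0.13·0.75·0.25·3.33·3.91) = 2.561%.
σ_{10d} = 2.561% × √10 = 8.099%.
z(97.5%) = 1.960.
VaR = 1.960 × 8.099% = 15.874%; on $8,000,000 that is $1,269,920.

$1,270,000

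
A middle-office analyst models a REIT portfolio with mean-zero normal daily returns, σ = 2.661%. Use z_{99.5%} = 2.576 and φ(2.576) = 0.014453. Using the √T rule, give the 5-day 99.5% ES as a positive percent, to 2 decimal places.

σ_{5d} = 2.661% × √5 = 5.950%.
ES multiplier = φ(z)/(1−α) = 0.014453/0.005 = 2.891.
ES = 5.950% × 2.891 = 17.201%.

17.20%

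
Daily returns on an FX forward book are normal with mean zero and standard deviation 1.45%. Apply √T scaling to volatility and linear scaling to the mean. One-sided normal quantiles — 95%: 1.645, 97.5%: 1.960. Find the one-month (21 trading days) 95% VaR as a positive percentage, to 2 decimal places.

10.93%

σ_{21d} = 1.45% × √21 = 6.645%.
VaR = 1.645 × 6.645% = 10.931%.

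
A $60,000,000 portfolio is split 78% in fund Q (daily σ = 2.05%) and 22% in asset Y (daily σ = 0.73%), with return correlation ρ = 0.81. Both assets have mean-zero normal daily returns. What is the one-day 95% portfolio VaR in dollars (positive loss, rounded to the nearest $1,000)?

$1,709,000

σ_p² = 0.78²·2.05² + 0.22²·0.73² + 2·0.81·0.78·0.22·2.05·0.73 = 2.9986 (%²).
σ_p = √2.9986 = 1.732%.
At 95%, z = 1.645.
VaR = 1.645 × 1.732% = 2.849%; on $60,000,000 that is $1,709,400.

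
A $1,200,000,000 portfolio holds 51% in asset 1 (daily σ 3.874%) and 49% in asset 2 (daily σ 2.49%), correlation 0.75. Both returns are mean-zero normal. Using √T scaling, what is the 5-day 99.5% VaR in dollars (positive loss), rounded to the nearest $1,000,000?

$207,000,000

σ_p = √(0.51²·3.874² + 0.49²·2.49² + 2·0.75·0.51·0.49·3.874·2.49) = 3.001%.
σ_{5d} = 3.001% × √5 = 6.710%.
z(99.5%) = 2.576.
VaR = 2.576 × 6.710% = 17.285%; on $1,200,000,000 that is $207,420,000.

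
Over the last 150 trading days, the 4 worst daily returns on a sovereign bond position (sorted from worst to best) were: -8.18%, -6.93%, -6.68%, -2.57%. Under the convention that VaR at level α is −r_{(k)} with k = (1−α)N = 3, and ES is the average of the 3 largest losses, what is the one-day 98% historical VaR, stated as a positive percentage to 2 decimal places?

k = 3; the 3rd lowest return is -6.68%, so VaR = 6.68%.

6.68%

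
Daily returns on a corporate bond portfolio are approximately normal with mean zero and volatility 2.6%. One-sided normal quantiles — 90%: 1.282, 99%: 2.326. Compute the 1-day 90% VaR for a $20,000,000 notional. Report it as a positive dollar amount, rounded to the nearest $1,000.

$667,000

VaR = z·σ = 1.282 × 2.6% = 3.333%.
On $20,000,000: 0.03333 × $20,000,000 = $666,600.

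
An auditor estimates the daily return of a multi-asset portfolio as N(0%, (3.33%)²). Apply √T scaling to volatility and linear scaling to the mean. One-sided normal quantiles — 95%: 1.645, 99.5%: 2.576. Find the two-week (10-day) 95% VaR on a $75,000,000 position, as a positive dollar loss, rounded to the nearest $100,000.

σ_{10d} = 3.33% × √10 = 10.530%.
VaR = 1.645 × 10.530% = 17.322%.
On $75,000,000: 0.17322 × $75,000,000 = $12,991,500.

$13,000,000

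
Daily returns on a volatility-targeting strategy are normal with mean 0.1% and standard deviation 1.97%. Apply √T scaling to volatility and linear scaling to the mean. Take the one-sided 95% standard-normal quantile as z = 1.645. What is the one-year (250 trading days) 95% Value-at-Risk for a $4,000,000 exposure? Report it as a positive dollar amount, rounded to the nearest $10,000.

σ_{250d} = 1.97% × √250 = 31.148%; μ_{250d} = 250 × 0.1% = 25.000%.
VaR = −(25.000%) + 1.645 × 31.148% = 26.238%.
On $4,000,000: 0.26238 × $4,000,000 = $1,049,520.

$1,050,000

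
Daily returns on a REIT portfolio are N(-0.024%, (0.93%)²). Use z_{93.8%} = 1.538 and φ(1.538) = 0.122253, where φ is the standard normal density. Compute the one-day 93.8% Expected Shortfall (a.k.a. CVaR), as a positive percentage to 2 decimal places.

Tail multiplier: φ(z)/(1−α) = 0.122253 / 0.062 = 1.972.
ES = −(-0.024%) + 0.93% × 1.972 = 1.858%.

1.86%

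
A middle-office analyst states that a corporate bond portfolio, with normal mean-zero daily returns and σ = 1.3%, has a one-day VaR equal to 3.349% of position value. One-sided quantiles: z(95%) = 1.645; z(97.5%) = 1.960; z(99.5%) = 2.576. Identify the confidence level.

99.5%

Implied z = VaR/σ = 3.349 / 1.3 = 2.576.
This matches z(99.5%) = 2.576.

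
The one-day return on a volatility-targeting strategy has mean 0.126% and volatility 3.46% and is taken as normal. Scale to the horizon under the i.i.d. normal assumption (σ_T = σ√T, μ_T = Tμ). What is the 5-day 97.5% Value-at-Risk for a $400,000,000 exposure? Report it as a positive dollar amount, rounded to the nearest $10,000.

$58,140,000

At 97.5%, z = 1.960.
σ_{5d} = 3.46% × √5 = 7.737%; μ_{5d} = 5 × 0.126% = 0.630%.
VaR = −(0.630%) + 1.960 × 7.737% = 14.535%.
On $400,000,000: 0.14535 × $400,000,000 = $58,140,000.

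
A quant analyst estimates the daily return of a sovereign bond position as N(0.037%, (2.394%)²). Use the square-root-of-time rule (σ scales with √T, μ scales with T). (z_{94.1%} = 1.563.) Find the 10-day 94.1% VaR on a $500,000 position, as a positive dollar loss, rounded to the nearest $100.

$57,300

σ_{10d} = 2.394% × √10 = 7.570%; μ_{10d} = 10 × 0.037% = 0.370%.
VaR = −(0.370%) + 1.563 × 7.570% = 11.462%.
On $500,000: 0.11462 × $500,000 = $57,310.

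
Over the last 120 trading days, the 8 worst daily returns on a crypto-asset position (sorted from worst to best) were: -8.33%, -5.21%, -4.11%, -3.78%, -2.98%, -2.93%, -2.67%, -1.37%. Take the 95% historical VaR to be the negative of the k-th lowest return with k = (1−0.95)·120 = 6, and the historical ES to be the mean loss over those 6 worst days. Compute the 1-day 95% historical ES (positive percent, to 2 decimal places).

The 6 worst returns sum to -27.34%.
ES = −(-27.34%) / 6 = 4.5566…% ≈ 4.56%.

4.56%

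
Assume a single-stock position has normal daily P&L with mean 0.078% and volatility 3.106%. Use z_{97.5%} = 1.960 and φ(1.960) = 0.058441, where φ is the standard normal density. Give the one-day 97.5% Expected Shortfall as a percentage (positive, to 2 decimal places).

Tail multiplier: φ(z)/(1−α) = 0.058441 / 0.025 = 2.338.
ES = −(0.078%) + 3.106% × 2.338 = 7.184%.

7.18%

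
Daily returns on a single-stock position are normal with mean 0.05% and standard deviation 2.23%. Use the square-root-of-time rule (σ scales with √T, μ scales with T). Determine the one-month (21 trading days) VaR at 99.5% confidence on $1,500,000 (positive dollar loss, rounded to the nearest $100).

At 99.5%, z = 2.576.
σ_{21d} = 2.23% × √21 = 10.219%; μ_{21d} = 21 × 0.05% = 1.050%.
VaR = −(1.050%) + 2.576 × 10.219% = 25.274%.
On $1,500,000: 0.25274 × $1,500,000 = $379,110.

$379,100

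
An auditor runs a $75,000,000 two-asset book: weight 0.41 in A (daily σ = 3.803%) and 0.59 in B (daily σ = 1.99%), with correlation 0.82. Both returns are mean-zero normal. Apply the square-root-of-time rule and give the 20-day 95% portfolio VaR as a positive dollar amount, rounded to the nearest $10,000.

$14,400,000

σ_p = √(0.41²·3.803² + 0.59²·1.99² + 2·0.82·0.41·0.59·3.803·1.99) = 2.610%.
σ_{20d} = 2.610% × √20 = 11.672%.
z(95%) = 1.645.
VaR = 1.645 × 11.672% = 19.200%; on $75,000,000 that is $14,400,000.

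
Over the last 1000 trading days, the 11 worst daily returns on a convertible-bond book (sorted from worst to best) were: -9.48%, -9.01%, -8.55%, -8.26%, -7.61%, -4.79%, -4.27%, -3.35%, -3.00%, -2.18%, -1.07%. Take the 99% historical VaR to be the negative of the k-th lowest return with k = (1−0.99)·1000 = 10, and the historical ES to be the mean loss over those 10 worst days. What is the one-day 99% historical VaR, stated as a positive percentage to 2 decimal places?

2.18%

k = 10; the 10th lowest return is -2.18%, so VaR = 2.18%.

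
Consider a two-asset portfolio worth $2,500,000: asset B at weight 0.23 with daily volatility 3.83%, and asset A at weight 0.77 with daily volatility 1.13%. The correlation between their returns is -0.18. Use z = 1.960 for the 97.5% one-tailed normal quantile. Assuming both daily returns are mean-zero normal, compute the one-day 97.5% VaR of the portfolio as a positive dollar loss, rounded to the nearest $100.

$54,900

σ_p² = 0.23²·3.83² + 0.77²·1.13² + 2·-0.18·0.23·0.77·3.83·1.13 = 1.2571 (%²).
σ_p = √1.2571 = 1.121%.
VaR = 1.960 × 1.121% = 2.197%; on $2,500,000 that is $54,925.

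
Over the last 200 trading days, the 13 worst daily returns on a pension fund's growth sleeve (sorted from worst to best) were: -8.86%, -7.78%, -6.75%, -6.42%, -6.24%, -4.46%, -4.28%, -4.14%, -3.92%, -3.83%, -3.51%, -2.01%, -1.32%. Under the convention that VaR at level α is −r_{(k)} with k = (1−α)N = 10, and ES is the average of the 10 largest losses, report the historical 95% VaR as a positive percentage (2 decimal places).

k = 10; the 10th lowest return is -3.83%, so VaR = 3.83%.

3.83%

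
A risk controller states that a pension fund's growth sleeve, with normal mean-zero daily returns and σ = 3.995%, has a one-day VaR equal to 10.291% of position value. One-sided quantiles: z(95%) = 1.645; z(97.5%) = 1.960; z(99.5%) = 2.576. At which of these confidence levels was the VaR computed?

Implied z = VaR/σ = 10.291 / 3.995 = 2.576.
This matches z(99.5%) = 2.576.

99.5%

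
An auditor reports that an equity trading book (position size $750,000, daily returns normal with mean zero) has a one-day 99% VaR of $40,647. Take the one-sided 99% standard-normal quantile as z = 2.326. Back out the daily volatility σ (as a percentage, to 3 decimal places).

VaR as a fraction: $40,647 / $750,000 = 5.420%.
σ = VaR / z = 5.420% / 2.326 = 2.330%.

2.330%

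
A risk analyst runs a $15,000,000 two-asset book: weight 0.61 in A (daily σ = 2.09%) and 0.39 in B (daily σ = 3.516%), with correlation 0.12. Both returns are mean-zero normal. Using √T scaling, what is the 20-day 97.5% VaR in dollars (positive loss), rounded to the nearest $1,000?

σ_p = √(0.61²·2.09² + 0.39²·3.516² + 2·0.12·0.61·0.39·2.09·3.516) = 1.981%.
σ_{20d} = 1.981% × √20 = 8.859%.
z(97.5%) = 1.960.
VaR = 1.960 × 8.859% = 17.364%; on $15,000,000 that is $2,604,600.

$2,605,000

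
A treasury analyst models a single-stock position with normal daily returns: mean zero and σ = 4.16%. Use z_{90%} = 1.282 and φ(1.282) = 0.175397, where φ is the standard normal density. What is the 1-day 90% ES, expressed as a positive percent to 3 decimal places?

7.297%

Tail multiplier: φ(z)/(1−α) = 0.175397 / 0.1 = 1.754.
ES = 4.16% × 1.754 = 7.297%.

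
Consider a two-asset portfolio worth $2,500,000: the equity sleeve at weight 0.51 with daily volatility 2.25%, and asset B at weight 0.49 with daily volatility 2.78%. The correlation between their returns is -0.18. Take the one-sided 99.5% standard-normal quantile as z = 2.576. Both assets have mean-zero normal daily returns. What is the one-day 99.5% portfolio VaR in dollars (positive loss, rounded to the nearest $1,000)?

$104,000

σ_p² = 0.51²·2.25² + 0.49²·2.78² + 2·-0.18·0.51·0.49·2.25·2.78 = 2.6096 (%²).
σ_p = √2.6096 = 1.615%.
VaR = 2.576 × 1.615% = 4.160%; on $2,500,000 that is $104,000.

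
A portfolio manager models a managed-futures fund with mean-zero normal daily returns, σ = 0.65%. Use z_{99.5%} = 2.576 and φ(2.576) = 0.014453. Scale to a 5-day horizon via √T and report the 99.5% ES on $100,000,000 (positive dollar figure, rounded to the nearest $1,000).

$4,201,000

σ_{5d} = 0.65% × √5 = 1.453%.
ES multiplier = φ(z)/(1−α) = 0.014453/0.005 = 2.891.
ES = 1.453% × 2.891 = 4.201%; on $100,000,000: $4,201,000.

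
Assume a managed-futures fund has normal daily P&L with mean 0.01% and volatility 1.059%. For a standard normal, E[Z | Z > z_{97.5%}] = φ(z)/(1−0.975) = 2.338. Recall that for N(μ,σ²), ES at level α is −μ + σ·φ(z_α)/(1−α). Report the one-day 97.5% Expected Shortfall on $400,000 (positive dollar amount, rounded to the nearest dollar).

$9,864

ES = −(0.01%) + 1.059% × 2.338 = 2.466%.
On $400,000: 0.02466 × $400,000 = $9,864.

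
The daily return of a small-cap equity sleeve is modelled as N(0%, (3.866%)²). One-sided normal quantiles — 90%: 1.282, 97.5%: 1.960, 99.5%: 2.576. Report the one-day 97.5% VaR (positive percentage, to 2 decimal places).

VaR = z·σ = 1.960 × 3.866% = 7.577%.

7.58%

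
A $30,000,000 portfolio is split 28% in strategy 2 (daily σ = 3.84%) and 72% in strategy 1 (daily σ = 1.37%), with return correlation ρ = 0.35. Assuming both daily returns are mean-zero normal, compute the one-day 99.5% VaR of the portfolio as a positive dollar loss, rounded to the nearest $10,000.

$1,310,000

σ_p² = 0.28²·3.84² + 0.72²·1.37² + 2·0.35·0.28·0.72·3.84·1.37 = 2.8714 (%²).
σ_p = √2.8714 = 1.695%.
At 99.5%, z = 2.576.
VaR = 2.576 × 1.695% = 4.366%; on $30,000,000 that is $1,309,800.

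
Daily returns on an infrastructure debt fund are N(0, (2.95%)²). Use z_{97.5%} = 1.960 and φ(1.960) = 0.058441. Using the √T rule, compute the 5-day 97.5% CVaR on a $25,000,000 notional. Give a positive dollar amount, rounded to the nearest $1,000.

σ_{5d} = 2.95% × √5 = 6.596%.
ES multiplier = φ(z)/(1−α) = 0.058441/0.025 = 2.338.
ES = 6.596% × 2.338 = 15.421%; on $25,000,000: $3,855,250.

$3,855,000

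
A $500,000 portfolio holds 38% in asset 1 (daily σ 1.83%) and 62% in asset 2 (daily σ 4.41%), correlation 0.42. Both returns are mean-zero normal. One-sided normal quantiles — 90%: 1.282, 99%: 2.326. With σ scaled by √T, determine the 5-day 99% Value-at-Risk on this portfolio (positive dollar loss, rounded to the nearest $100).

σ_p = √(0.38²·1.83² + 0.62²·4.41² + 2·0.42·0.38·0.62·1.83·4.41) = 3.091%.
σ_{5d} = 3.091% × √5 = 6.912%.
VaR = 2.326 × 6.912% = 16.077%; on $500,000 that is $80,385.

$80,400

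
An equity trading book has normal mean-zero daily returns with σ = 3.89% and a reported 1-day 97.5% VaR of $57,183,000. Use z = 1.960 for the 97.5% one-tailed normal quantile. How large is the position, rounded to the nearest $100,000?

VaR as a fraction of value: z·σ = 1.960 × 3.89% = 7.6244%.
Position = $57,183,000 / 0.076244 = $750,000,000.

$750,000,000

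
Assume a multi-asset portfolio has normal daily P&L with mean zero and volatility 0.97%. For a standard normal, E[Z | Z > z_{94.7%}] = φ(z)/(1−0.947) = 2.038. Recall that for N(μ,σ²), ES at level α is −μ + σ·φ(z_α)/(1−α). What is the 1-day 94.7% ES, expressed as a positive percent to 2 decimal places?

1.98%

ES = 0.97% × 2.038 = 1.977%.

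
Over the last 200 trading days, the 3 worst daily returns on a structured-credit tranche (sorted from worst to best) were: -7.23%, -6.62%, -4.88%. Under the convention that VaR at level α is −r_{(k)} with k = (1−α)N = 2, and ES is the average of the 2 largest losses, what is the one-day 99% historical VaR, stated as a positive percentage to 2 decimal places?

k = 2; the 2nd lowest return is -6.62%, so VaR = 6.62%.

6.62%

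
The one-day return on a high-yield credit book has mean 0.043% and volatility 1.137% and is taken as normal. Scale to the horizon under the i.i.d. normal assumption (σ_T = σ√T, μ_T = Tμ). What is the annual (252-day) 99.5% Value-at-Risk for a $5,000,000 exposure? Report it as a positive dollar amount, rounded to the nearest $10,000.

At 99.5%, z = 2.576.
σ_{252d} = 1.137% × √252 = 18.049%; μ_{252d} = 252 × 0.043% = 10.836%.
VaR = −(10.836%) + 2.576 × 18.049% = 35.658%.
On $5,000,000: 0.35658 × $5,000,000 = $1,782,900.

$1,780,000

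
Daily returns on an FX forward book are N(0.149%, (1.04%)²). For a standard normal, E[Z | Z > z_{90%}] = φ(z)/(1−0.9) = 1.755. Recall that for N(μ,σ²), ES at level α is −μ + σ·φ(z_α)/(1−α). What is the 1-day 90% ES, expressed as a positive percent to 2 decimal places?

1.68%

ES = −(0.149%) + 1.04% × 1.755 = 1.676%.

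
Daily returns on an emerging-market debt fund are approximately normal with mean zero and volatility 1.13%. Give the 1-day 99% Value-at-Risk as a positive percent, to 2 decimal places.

At 99% one-sided, z = 2.326.
VaR = z·σ = 2.326 × 1.13% = 2.628%.

2.63%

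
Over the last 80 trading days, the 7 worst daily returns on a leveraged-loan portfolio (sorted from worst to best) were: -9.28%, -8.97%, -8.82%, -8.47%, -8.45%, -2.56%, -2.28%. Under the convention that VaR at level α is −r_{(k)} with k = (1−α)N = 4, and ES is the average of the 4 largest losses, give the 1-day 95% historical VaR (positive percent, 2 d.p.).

k = 4; the 4th lowest return is -8.47%, so VaR = 8.47%.

8.47%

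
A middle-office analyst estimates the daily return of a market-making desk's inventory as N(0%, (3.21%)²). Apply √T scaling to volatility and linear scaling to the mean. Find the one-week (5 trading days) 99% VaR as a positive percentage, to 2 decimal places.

16.70%

At 99%, z = 2.326.
σ_{5d} = 3.21% × √5 = 7.178%.
VaR = 2.326 × 7.178% = 16.696%.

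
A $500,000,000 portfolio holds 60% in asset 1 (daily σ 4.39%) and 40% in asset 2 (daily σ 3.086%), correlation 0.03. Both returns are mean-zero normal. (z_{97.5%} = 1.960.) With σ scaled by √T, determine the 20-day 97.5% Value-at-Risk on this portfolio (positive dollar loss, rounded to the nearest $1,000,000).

$129,000,000

σ_p = √(0.6²·4.39² + 0.4²·3.086² + 2·0.03·0.6·0.4·4.39·3.086) = 2.942%.
σ_{20d} = 2.942% × √20 = 13.157%.
VaR = 1.960 × 13.157% = 25.788%; on $500,000,000 that is $128,940,000.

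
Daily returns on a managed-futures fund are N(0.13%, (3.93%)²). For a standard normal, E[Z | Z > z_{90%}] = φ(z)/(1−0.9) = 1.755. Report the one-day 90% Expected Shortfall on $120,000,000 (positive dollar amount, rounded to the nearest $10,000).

$8,120,000

ES = −(0.13%) + 3.93% × 1.755 = 6.767%.
On $120,000,000: 0.06767 × $120,000,000 = $8,120,400.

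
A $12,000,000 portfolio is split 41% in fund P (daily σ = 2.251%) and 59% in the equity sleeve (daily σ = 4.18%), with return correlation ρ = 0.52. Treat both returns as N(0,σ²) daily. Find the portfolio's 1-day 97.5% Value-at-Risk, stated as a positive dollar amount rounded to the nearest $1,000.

σ_p² = 0.41²·2.251² + 0.59²·4.18² + 2·0.52·0.41·0.59·2.251·4.18 = 9.3010 (%²).
σ_p = √9.3010 = 3.050%.
At 97.5%, z = 1.960.
VaR = 1.960 × 3.050% = 5.978%; on $12,000,000 that is $717,360.

$717,000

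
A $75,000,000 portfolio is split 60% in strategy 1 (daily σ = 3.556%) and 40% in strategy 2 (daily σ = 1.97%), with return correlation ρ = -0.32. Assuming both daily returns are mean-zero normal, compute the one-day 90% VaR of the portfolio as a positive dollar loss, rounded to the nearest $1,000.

σ_p² = 0.6²·3.556² + 0.4²·1.97² + 2·-0.32·0.6·0.4·3.556·1.97 = 4.0972 (%²).
σ_p = √4.0972 = 2.024%.
At 90%, z = 1.282.
VaR = 1.282 × 2.024% = 2.595%; on $75,000,000 that is $1,946,250.

$1,946,000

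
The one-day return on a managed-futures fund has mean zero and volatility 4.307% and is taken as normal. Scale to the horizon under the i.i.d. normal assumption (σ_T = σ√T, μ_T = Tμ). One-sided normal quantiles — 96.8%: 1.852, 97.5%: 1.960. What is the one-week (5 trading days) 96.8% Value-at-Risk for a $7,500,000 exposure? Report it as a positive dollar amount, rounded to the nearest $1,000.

σ_{5d} = 4.307% × √5 = 9.631%.
VaR = 1.852 × 9.631% = 17.837%.
On $7,500,000: 0.17837 × $7,500,000 = $1,337,775.

$1,338,000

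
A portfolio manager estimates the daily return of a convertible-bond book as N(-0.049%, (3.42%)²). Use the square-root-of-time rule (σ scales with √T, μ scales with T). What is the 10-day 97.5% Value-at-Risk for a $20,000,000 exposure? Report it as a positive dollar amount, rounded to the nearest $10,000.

At 97.5%, z = 1.960.
σ_{10d} = 3.42% × √10 = 10.815%; μ_{10d} = 10 × -0.049% = -0.490%.
VaR = −(-0.490%) + 1.960 × 10.815% = 21.687%.
On $20,000,000: 0.21687 × $20,000,000 = $4,337,400.

$4,340,000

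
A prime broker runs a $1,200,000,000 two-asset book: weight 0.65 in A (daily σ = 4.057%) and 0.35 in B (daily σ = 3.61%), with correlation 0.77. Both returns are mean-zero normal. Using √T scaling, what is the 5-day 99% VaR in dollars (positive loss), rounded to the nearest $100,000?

$230,900,000

σ_p = √(0.65²·4.057² + 0.35²·3.61² + 2·0.77·0.65·0.35·4.057·3.61) = 3.699%.
σ_{5d} = 3.699% × √5 = 8.271%.
z(99%) = 2.326.
VaR = 2.326 × 8.271% = 19.238%; on $1,200,000,000 that is $230,856,000.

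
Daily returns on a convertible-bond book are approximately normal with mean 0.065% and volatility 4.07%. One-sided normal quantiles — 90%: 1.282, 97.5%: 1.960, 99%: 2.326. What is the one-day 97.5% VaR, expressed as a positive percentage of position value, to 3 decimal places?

VaR = −μ + z·σ = −(0.065%) + 1.960 × 4.07% = 7.912%.

7.912%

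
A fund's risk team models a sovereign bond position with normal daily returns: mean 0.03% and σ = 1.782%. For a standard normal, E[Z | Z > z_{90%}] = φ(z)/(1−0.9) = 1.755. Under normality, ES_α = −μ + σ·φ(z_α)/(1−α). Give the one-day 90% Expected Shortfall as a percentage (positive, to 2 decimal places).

3.10%

ES = −(0.03%) + 1.782% × 1.755 = 3.097%.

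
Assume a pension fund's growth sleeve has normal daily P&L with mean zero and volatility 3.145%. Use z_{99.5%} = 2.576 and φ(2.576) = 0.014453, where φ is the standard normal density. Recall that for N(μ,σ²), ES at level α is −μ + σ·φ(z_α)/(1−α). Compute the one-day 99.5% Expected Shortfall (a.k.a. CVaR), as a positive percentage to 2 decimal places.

9.09%

Tail multiplier: φ(z)/(1−α) = 0.014453 / 0.005 = 2.891.
ES = 3.145% × 2.891 = 9.092%.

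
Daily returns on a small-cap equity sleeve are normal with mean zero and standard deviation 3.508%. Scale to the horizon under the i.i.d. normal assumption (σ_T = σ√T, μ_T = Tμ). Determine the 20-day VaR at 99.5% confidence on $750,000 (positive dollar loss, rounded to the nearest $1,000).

$303,000

At 99.5%, z = 2.576.
σ_{20d} = 3.508% × √20 = 15.688%.
VaR = 2.576 × 15.688% = 40.412%.
On $750,000: 0.40412 × $750,000 = $303,090.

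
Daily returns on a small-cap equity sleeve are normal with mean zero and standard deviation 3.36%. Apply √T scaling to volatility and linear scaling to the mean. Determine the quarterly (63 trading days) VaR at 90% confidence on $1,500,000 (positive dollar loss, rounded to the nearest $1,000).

At 90%, z = 1.282.
σ_{63d} = 3.36% × √63 = 26.669%.
VaR = 1.282 × 26.669% = 34.190%.
On $1,500,000: 0.34190 × $1,500,000 = $512,850.

$513,000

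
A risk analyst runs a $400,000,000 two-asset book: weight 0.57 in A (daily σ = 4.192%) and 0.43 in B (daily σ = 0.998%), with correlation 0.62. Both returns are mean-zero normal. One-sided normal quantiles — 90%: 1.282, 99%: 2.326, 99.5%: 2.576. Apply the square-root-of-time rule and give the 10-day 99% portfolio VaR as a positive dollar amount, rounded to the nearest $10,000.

$78,760,000

σ_p = √(0.57²·4.192² + 0.43²·0.998² + 2·0.62·0.57·0.43·4.192·0.998) = 2.677%.
σ_{10d} = 2.677% × √10 = 8.465%.
VaR = 2.326 × 8.465% = 19.690%; on $400,000,000 that is $78,760,000.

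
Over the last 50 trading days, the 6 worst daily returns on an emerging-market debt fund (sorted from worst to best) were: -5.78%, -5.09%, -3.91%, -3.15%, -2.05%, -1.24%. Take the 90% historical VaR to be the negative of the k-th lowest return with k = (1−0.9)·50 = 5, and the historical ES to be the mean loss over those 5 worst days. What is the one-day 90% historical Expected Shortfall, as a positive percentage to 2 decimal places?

4.00%

The 5 worst returns sum to -19.98%.
ES = −(-19.98%) / 5 = 3.996% ≈ 4.00%.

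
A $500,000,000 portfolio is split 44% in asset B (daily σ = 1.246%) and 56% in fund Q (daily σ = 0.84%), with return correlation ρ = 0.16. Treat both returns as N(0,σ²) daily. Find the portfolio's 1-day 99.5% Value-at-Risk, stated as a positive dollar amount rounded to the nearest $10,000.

$10,010,000

σ_p² = 0.44²·1.246² + 0.56²·0.84² + 2·0.16·0.44·0.56·1.246·0.84 = 0.6044 (%²).
σ_p = √0.6044 = 0.777%.
At 99.5%, z = 2.576.
VaR = 2.576 × 0.777% = 2.002%; on $500,000,000 that is $10,010,000.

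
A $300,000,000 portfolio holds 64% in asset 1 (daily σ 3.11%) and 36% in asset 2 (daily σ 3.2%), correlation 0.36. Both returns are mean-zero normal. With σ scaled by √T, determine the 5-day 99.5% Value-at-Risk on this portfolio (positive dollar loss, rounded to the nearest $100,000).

$45,500,000

σ_p = √(0.64²·3.11² + 0.36²·3.2² + 2·0.36·0.64·0.36·3.11·3.2) = 2.634%.
σ_{5d} = 2.634% × √5 = 5.890%.
z(99.5%) = 2.576.
VaR = 2.576 × 5.890% = 15.173%; on $300,000,000 that is $45,519,000.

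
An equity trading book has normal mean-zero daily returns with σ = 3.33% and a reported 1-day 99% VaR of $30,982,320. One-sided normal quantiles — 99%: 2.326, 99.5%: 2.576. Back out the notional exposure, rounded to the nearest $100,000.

$400,000,000

VaR as a fraction of value: z·σ = 2.326 × 3.33% = 7.74558%.
Position = $30,982,320 / 0.0774558 = $400,000,000.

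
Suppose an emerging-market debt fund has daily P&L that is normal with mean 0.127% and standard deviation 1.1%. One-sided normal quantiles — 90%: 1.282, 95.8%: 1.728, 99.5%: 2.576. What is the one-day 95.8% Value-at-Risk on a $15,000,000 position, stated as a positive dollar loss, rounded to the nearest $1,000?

$266,000

VaR = −μ + z·σ = −(0.127%) + 1.728 × 1.1% = 1.774%.
On $15,000,000: 0.01774 × $15,000,000 = $266,100.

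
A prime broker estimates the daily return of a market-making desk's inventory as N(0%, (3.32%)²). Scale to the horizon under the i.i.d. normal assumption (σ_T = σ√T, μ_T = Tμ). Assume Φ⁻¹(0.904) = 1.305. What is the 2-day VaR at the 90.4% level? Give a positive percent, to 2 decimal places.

σ_{2d} = 3.32% × √2 = 4.695%.
VaR = 1.305 × 4.695% = 6.127%.

6.13%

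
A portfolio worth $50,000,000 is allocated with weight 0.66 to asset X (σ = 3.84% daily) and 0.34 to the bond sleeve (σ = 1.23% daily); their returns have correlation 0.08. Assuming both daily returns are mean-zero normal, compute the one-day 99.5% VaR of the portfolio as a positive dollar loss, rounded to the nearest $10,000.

σ_p² = 0.66²·3.84² + 0.34²·1.23² + 2·0.08·0.66·0.34·3.84·1.23 = 6.7677 (%²).
σ_p = √6.7677 = 2.601%.
At 99.5%, z = 2.576.
VaR = 2.576 × 2.601% = 6.700%; on $50,000,000 that is $3,350,000.

$3,350,000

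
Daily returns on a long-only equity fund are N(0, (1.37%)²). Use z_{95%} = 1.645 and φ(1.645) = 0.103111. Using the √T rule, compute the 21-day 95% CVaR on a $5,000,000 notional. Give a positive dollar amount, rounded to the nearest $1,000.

$647,000

σ_{21d} = 1.37% × √21 = 6.278%.
ES multiplier = φ(z)/(1−α) = 0.103111/0.05 = 2.062.
ES = 6.278% × 2.062 = 12.945%; on $5,000,000: $647,250.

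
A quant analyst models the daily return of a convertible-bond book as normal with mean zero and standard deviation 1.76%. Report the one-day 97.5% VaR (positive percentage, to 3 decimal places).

At 97.5% one-sided, z = 1.960.
VaR = z·σ = 1.960 × 1.76% = 3.450%.

3.450%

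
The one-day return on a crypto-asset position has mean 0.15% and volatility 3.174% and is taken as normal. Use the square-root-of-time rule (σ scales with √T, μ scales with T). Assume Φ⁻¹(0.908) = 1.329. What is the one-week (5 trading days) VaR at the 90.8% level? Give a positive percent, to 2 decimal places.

σ_{5d} = 3.174% × √5 = 7.097%; μ_{5d} = 5 × 0.15% = 0.750%.
VaR = −(0.750%) + 1.329 × 7.097% = 8.682%.

8.68%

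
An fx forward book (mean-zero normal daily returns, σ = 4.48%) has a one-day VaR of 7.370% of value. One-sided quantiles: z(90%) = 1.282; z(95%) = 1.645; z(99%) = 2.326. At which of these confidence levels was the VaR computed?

95%

Implied z = VaR/σ = 7.370 / 4.48 = 1.645.
This matches z(95%) = 1.645.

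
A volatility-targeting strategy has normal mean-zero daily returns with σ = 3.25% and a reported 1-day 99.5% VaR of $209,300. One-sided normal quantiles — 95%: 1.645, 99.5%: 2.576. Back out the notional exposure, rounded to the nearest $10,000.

VaR as a fraction of value: z·σ = 2.576 × 3.25% = 8.372%.
Position = $209,300 / 0.08372 = $2,500,000.

$2,500,000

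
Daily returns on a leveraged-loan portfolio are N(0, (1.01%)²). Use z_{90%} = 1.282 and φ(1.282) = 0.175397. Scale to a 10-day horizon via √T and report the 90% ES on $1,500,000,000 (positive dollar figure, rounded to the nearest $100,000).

$84,000,000

σ_{10d} = 1.01% × √10 = 3.194%.
ES multiplier = φ(z)/(1−α) = 0.175397/0.1 = 1.754.
ES = 3.194% × 1.754 = 5.602%; on $1,500,000,000: $84,030,000.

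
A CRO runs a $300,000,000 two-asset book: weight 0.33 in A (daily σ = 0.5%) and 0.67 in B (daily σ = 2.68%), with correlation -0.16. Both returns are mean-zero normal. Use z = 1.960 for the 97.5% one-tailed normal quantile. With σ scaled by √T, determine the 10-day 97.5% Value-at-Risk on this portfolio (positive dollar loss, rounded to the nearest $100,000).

σ_p = √(0.33²·0.5² + 0.67²·2.68² + 2·-0.16·0.33·0.67·0.5·2.68) = 1.777%.
σ_{10d} = 1.777% × √10 = 5.619%.
VaR = 1.960 × 5.619% = 11.013%; on $300,000,000 that is $33,039,000.

$33,000,000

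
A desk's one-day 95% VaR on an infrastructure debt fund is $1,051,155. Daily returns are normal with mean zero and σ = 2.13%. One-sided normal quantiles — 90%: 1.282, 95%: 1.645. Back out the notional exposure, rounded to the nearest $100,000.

VaR as a fraction of value: z·σ = 1.645 × 2.13% = 3.50385%.
Position = $1,051,155 / 0.0350385 = $30,000,000.

$30,000,000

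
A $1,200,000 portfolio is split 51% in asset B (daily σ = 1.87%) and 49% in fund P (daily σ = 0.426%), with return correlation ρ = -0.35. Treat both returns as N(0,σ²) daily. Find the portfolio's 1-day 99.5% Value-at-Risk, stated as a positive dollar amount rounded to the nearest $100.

σ_p² = 0.51²·1.87² + 0.49²·0.426² + 2·-0.35·0.51·0.49·1.87·0.426 = 0.8138 (%²).
σ_p = √0.8138 = 0.902%.
At 99.5%, z = 2.576.
VaR = 2.576 × 0.902% = 2.324%; on $1,200,000 that is $27,888.

$27,900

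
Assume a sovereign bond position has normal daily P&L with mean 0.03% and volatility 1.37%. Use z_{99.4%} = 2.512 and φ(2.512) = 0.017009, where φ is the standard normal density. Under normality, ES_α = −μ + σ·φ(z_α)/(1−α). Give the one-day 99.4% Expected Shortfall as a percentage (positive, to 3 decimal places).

Tail multiplier: φ(z)/(1−α) = 0.017009 / 0.006 = 2.835.
ES = −(0.03%) + 1.37% × 2.835 = 3.854%.

3.854%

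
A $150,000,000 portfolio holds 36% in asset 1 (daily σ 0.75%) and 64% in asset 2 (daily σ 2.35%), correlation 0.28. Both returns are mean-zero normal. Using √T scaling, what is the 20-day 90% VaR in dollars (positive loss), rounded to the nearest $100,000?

$13,800,000

σ_p = √(0.36²·0.75² + 0.64²·2.35² + 2·0.28·0.36·0.64·0.75·2.35) = 1.601%.
σ_{20d} = 1.601% × √20 = 7.160%.
z(90%) = 1.282.
VaR = 1.282 × 7.160% = 9.179%; on $150,000,000 that is $13,768,500.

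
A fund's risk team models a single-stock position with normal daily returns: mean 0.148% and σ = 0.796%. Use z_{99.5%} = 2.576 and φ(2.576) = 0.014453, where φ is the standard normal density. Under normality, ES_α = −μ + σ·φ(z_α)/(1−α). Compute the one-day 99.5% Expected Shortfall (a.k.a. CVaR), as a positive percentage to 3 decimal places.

Tail multiplier: φ(z)/(1−α) = 0.014453 / 0.005 = 2.891.
ES = −(0.148%) + 0.796% × 2.891 = 2.153%.

2.153%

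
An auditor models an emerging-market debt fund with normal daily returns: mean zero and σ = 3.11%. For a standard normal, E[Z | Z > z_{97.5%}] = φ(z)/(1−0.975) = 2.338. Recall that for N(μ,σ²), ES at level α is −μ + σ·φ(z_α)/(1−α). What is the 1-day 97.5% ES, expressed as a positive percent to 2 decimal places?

ES = 3.11% × 2.338 = 7.271%.

7.27%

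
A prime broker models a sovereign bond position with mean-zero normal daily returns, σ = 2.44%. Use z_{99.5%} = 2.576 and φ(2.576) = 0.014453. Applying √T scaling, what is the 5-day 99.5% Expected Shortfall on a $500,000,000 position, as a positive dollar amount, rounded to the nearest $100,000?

$78,900,000

σ_{5d} = 2.44% × √5 = 5.456%.
ES multiplier = φ(z)/(1−α) = 0.014453/0.005 = 2.891.
ES = 5.456% × 2.891 = 15.773%; on $500,000,000: $78,865,000.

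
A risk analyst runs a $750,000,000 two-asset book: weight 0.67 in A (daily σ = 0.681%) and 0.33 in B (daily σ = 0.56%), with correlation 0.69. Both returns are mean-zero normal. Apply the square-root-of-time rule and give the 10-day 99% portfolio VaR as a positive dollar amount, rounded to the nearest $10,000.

σ_p = √(0.67²·0.681² + 0.33²·0.56² + 2·0.69·0.67·0.33·0.681·0.56) = 0.599%.
σ_{10d} = 0.599% × √10 = 1.894%.
z(99%) = 2.326.
VaR = 2.326 × 1.894% = 4.405%; on $750,000,000 that is $33,037,500.

$33,040,000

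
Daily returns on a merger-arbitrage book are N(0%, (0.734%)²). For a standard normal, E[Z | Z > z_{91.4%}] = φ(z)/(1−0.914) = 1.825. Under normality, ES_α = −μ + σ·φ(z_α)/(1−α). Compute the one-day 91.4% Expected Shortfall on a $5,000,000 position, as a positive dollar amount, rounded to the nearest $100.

ES = 0.734% × 1.825 = 1.340%.
On $5,000,000: 0.01340 × $5,000,000 = $67,000.

$67,000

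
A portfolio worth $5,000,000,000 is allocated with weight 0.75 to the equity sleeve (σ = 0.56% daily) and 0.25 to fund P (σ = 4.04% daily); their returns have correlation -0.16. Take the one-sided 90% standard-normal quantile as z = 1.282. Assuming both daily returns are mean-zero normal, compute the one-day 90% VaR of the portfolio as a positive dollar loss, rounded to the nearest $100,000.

$66,000,000

σ_p² = 0.75²·0.56² + 0.25²·4.04² + 2·-0.16·0.75·0.25·0.56·4.04 = 1.0608 (%²).
σ_p = √1.0608 = 1.030%.
VaR = 1.282 × 1.030% = 1.320%; on $5,000,000,000 that is $66,000,000.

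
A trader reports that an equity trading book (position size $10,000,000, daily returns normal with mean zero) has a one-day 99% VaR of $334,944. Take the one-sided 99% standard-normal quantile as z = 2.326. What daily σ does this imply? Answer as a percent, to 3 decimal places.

VaR as a fraction: $334,944 / $10,000,000 = 3.349%.
σ = VaR / z = 3.349% / 2.326 = 1.440%.

1.440%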